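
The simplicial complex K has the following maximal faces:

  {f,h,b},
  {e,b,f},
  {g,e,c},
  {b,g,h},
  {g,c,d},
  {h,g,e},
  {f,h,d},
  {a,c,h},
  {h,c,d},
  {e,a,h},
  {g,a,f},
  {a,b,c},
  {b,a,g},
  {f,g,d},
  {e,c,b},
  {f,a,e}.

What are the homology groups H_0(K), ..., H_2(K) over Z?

H_0 ≅ Z,  H_1 ≅ Z^2,  H_2 ≅ Z.

Fix the vertex order a < b < c < d < e < f < g < h and write every simplex with vertices in increasing order. Then dim K = 2 and the simplices of K are:

  0-simplices (8): a, b, c, d, e, f, g, h
  1-simplices (24): ab, ac, ae, af, ag, ah, bc, be, bf, bg, bh, cd, ce, cg, ch, df, dg, dh, ef, eg, eh, fg, fh, gh
  2-simplices (16): abc, abg, ach, aef, aeh, afg, bce, bef, bfh, bgh, cdg, cdh, ceg, dfg, dfh, egh

Hence C_0 ≅ Z^8, C_1 ≅ Z^24, C_2 ≅ Z^16.

∂_1: C_1 → C_0 is given by ∂[p,q] = [q] − [p].
The resulting 8×24 matrix has rank 7, and its Smith normal form has invariant factors (1,1,1,1,1,1,1).

∂_2: C_2 → C_1 sends each 2-simplex [p,q,r] to [q,r] − [p,r] + [p,q]. For instance
  ∂dfg = fg − dg + df,
  ∂cdh = dh − ch + cd.
As a 24×16 matrix over Z this has rank 15, with invariant factors (1,1,1,1,1,1,1,1,1,1,1,1,1,1,1).

Reading off H_k = ker ∂_k / im ∂_{k+1}:

  H_0: rank C_0 − rank ∂_1 = 8 − 7 = 1, and the invariant factors of ∂_1 are all 1, so H_0 ≅ Z.
  H_1: rank ker ∂_1 − rank ∂_2 = (24 − 7) − 15 = 2, and the invariant factors of ∂_2 are all 1, so H_1 ≅ Z^2.
  H_2: rank ker ∂_2 − rank ∂_3 = (16 − 15) − 0 = 1, and there is no ∂_3, so H_2 ≅ Z.

As a check, the Euler characteristic is 8 − 24 + 16 = 0, which agrees with 1 − 2 + 1 = 0.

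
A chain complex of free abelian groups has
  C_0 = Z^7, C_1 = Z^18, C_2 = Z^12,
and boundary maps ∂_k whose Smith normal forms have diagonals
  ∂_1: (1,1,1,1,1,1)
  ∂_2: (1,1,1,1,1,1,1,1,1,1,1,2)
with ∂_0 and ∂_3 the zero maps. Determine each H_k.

H_0 ≅ Z,  H_1 ≅ Z/2,  H_2 = 0.

H_0: b_0 = 7 − 0 − 6 = 1; torsion from ∂_1 factors > 1: none. So H_0 ≅ Z.
H_1: b_1 = 18 − 6 − 12 = 0; torsion from ∂_2 factors > 1: [2]. So H_1 ≅ Z/2.
H_2: b_2 = 12 − 12 − 0 = 0; torsion from ∂_3 factors > 1: none. So H_2 ≅ 0.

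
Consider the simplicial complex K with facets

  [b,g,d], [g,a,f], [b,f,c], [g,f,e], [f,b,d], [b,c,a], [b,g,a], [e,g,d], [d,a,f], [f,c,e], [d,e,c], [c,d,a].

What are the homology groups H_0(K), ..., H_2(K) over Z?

H_0 ≅ Z,  H_1 ≅ Z_2,  H_2 = 0.

Take the total order a < b < c < d < e < f < g on the vertex set. Then K (dimension 2) consists of the simplices:

  0-simplices (7): a, b, c, d, e, f, g
  1-simplices (18): ab, ac, ad, af, ag, bc, bd, bf, bg, cd, ce, cf, de, df, dg, ef, eg, fg
  2-simplices (12): abc, abg, acd, adf, afg, bcf, bdf, bdg, cde, cef, deg, efg

giving chain groups C_0 ≅ Z^7, C_1 ≅ Z^18, C_2 ≅ Z^12.

The boundary map ∂_1: C_1 → C_0 sends each edge [p,q] (with p < q) to q − p.
The resulting 7×18 matrix has rank 6, and its Smith normal form has invariant factors (1,1,1,1,1,1).

Boundary ∂_2: C_2 → C_1 maps a triangle to the signed sum of its edges. For instance
  ∂efg = fg − eg + ef,
  ∂cef = ef − cf + ce.
The 18×12 boundary matrix has rank 12 and Smith normal form diag(1,1,1,1,1,1,1,1,1,1,1,2).

From H_k ≅ ker(∂_k) / im(∂_{k+1}) we obtain:

  H_0: rank C_0 − rank ∂_1 = 7 − 6 = 1, and the invariant factors of ∂_1 are all 1, so H_0 ≅ Z.
  H_1: rank ker ∂_1 − rank ∂_2 = (18 − 6) − 12 = 0, and ∂_2 has invariant factor 2 > 1, so H_1 ≅ Z_2.
  H_2: rank ker ∂_2 − rank ∂_3 = (12 − 12) − 0 = 0, and there is no ∂_3, so H_2 ≅ 0.

As a check, the Euler characteristic is 7 − 18 + 12 = 1, which agrees with 1 − 0 + 0 = 1.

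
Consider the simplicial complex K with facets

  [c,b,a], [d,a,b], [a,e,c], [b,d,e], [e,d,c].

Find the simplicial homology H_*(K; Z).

H_0 = Z,  H_1 = Z,  H_2 = 0.

Take the total order a < b < c < d < e on the vertex set. Then K (dimension 2) consists of the simplices:

  0-simplices (5): a, b, c, d, e
  1-simplices (10): ab, ac, ad, ae, bc, bd, be, cd, ce, de
  2-simplices (5): abc, abd, ace, bde, cde

Hence C_0 ≅ Z^5, C_1 ≅ Z^10, C_2 ≅ Z^5.

Boundary ∂_1: C_1 → C_0 is given by ∂[p,q] = [q] − [p]. For instance
  ∂ce = e − c.
This gives a 5×10 integer matrix of rank 4; reducing to Smith normal form yields diagonal entries (1,1,1,1).

The boundary map ∂_2: C_2 → C_1 maps a triangle to the signed sum of its edges. For instance
  ∂cde = de − ce + cd,
  ∂bde = de − be + bd.
The 10×5 boundary matrix has rank 5 and Smith normal form diag(1,1,1,1,1).

From H_k ≅ ker(∂_k) / im(∂_{k+1}) we obtain:

  H_0: rank C_0 − rank ∂_1 = 5 − 4 = 1, and the invariant factors of ∂_1 are all 1, so H_0 ≅ Z.
  H_1: rank ker ∂_1 − rank ∂_2 = (10 − 4) − 5 = 1, and the invariant factors of ∂_2 are all 1, so H_1 ≅ Z.
  H_2: rank ker ∂_2 − rank ∂_3 = (5 − 5) − 0 = 0, and there is no ∂_3, so H_2 ≅ 0.

(K is a triangulation of the Möbius band.)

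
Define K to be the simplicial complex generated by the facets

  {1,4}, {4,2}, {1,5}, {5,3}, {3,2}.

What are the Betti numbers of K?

Order the vertices as 1 < 2 < 3 < 4 < 5. Listing each simplex with vertices in this order, K has dimension 1 with simplices:

  0-simplices (5): [1], [2], [3], [4], [5]
  1-simplices (5): [1,4], [1,5], [2,3], [2,4], [3,5]

so the chain groups are C_0 ≅ Z^5, C_1 ≅ Z^5.

∂_1: C_1 → C_0 is given by ∂[p,q] = [q] − [p]. For instance
  ∂[3,5] = [5] − [3].
The 5×5 boundary matrix has rank 4 and Smith normal form diag(1,1,1,1).

From H_k ≅ ker(∂_k) / im(∂_{k+1}) we obtain:

  H_0: rank C_0 − rank ∂_1 = 5 − 4 = 1, and the invariant factors of ∂_1 are all 1, so H_0 = Z.
  H_1: rank ker ∂_1 − rank ∂_2 = (5 − 4) − 0 = 1, and there is no ∂_2, so H_1 = Z.

(K is a triangulation of the circle S^1.)

Hence the Betti numbers are b_0 = 1, b_1 = 1.

b_0 = 1, b_1 = 1.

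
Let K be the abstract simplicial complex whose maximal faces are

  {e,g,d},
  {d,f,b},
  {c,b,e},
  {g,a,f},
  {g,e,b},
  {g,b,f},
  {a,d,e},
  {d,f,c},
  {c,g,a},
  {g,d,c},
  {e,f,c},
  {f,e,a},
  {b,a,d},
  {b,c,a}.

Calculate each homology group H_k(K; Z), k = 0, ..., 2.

Take the total order a < b < c < d < e < f < g on the vertex set. Then K (dimension 2) consists of the simplices:

  0-simplices (7): a, b, c, d, e, f, g
  1-simplices (21): ab, ac, ad, ae, af, ag, bc, bd, be, bf, bg, cd, ce, cf, cg, de, df, dg, ef, eg, fg
  2-simplices (14): abc, abd, acg, ade, aef, afg, bce, bdf, beg, bfg, cdf, cdg, cef, deg

so the chain groups are C_0 ≅ Z^7, C_1 ≅ Z^21, C_2 ≅ Z^14.

∂_1: C_1 → C_0 sends each edge [p,q] (with p < q) to q − p.
This gives a 7×21 integer matrix of rank 6; reducing to Smith normal form yields diagonal entries (1,1,1,1,1,1).

∂_2: C_2 → C_1 sends each 2-simplex [p,q,r] to [q,r] − [p,r] + [p,q]. For instance
  ∂cdf = df − cf + cd,
  ∂afg = fg − ag + af.
The resulting 21×14 matrix has rank 13, and its Smith normal form has invariant factors (1,1,1,1,1,1,1,1,1,1,1,1,1).

From H_k ≅ ker(∂_k) / im(∂_{k+1}) we obtain:

  H_0: rank C_0 − rank ∂_1 = 7 − 6 = 1, and the invariant factors of ∂_1 are all 1, so H_0 = Z.
  H_1: rank ker ∂_1 − rank ∂_2 = (21 − 6) − 13 = 2, and the invariant factors of ∂_2 are all 1, so H_1 = Z^2.
  H_2: rank ker ∂_2 − rank ∂_3 = (14 − 13) − 0 = 1, and there is no ∂_3, so H_2 = Z.

(K is a triangulation of the torus T^2.)

H_0 ≅ Z,  H_1 ≅ Z^2,  H_2 ≅ Z.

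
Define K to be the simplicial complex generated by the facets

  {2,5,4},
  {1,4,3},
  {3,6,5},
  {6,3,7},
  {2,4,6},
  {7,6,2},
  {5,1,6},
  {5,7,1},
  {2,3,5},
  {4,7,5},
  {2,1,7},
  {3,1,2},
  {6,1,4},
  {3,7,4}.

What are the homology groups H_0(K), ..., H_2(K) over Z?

H_0 = Z,  H_1 = Z^2,  H_2 = Z.

Fix the vertex order 1 < 2 < 3 < 4 < 5 < 6 < 7 and write every simplex with vertices in increasing order. Then dim K = 2 and the simplices of K are:

  0-simplices (7): [1], [2], [3], [4], [5], [6], [7]
  1-simplices (21): [1,2], [1,3], [1,4], [1,5], [1,6], [1,7], [2,3], [2,4], [2,5], [2,6], [2,7], [3,4], [3,5], [3,6], [3,7], [4,5], [4,6], [4,7], [5,6], [5,7], [6,7]
  2-simplices (14): [1,2,3], [1,2,7], [1,3,4], [1,4,6], [1,5,6], [1,5,7], [2,3,5], [2,4,5], [2,4,6], [2,6,7], [3,4,7], [3,5,6], [3,6,7], [4,5,7]

giving chain groups C_0 ≅ Z^7, C_1 ≅ Z^21, C_2 ≅ Z^14.

∂_1: C_1 → C_0 is given by ∂[p,q] = [q] − [p].
The resulting 7×21 matrix has rank 6, and its Smith normal form has invariant factors (1,1,1,1,1,1).

The boundary map ∂_2: C_2 → C_1 acts by ∂[p,q,r] = [q,r] − [p,r] + [p,q]. For instance
  ∂[3,6,7] = [6,7] − [3,7] + [3,6],
  ∂[2,3,5] = [3,5] − [2,5] + [2,3].
The 21×14 boundary matrix has rank 13 and Smith normal form diag(1,1,1,1,1,1,1,1,1,1,1,1,1).

Computing H_k = (kernel of ∂_k) / (image of ∂_{k+1}):

  H_0: rank C_0 − rank ∂_1 = 7 − 6 = 1, and the invariant factors of ∂_1 are all 1, so H_0 = Z.
  H_1: rank ker ∂_1 − rank ∂_2 = (21 − 6) − 13 = 2, and the invariant factors of ∂_2 are all 1, so H_1 = Z^2.
  H_2: rank ker ∂_2 − rank ∂_3 = (14 − 13) − 0 = 1, and there is no ∂_3, so H_2 = Z.

As a check, the Euler characteristic is 7 − 21 + 14 = 0, which agrees with 1 − 2 + 1 = 0.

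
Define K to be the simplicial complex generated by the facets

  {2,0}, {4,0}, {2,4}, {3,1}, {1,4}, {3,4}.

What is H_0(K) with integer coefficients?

H_0 ≅ Z.

Fix the vertex order 0 < 1 < 2 < 3 < 4 and write every simplex with vertices in increasing order. Then dim K = 1 and the simplices of K are:

  0-simplices (5): [0], [1], [2], [3], [4]
  1-simplices (6): [0,2], [0,4], [1,3], [1,4], [2,4], [3,4]

so the chain groups are C_0 ≅ Z^5, C_1 ≅ Z^6.

The boundary map ∂_1: C_1 → C_0 is given by ∂[p,q] = [q] − [p]. For instance
  ∂[3,4] = [4] − [3].
As a 5×6 matrix over Z this has rank 4, with invariant factors (1,1,1,1).

Reading off H_k = ker ∂_k / im ∂_{k+1}:

  H_0: rank C_0 − rank ∂_1 = 5 − 4 = 1, and the invariant factors of ∂_1 are all 1, so H_0 = Z.

(K is a triangulation of a wedge of 2 circles.)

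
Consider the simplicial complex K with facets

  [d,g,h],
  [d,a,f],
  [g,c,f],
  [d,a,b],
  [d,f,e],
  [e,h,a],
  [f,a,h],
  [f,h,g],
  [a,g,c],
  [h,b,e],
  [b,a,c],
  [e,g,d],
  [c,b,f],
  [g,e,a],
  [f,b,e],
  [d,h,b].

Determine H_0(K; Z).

H_0 ≅ Z.

Take the total order a < b < c < d < e < f < g < h on the vertex set. Then K (dimension 2) consists of the simplices:

  0-simplices (8): a, b, c, d, e, f, g, h
  1-simplices (24): ab, ac, ad, ae, af, ag, ah, bc, bd, be, bf, bh, cf, cg, de, df, dg, dh, ef, eg, eh, fg, fh, gh
  2-simplices (16): abc, abd, acg, adf, aeg, aeh, afh, bcf, bdh, bef, beh, cfg, def, deg, dgh, fgh

Hence C_0 ≅ Z^8, C_1 ≅ Z^24, C_2 ≅ Z^16.

∂_1: C_1 → C_0 maps an edge to its endpoints' difference, ∂[p,q] = q − p.
The 8×24 boundary matrix has rank 7 and Smith normal form diag(1,1,1,1,1,1,1).

The boundary map ∂_2: C_2 → C_1 sends each 2-simplex [p,q,r] to [q,r] − [p,r] + [p,q]. For instance
  ∂afh = fh − ah + af,
  ∂adf = df − af + ad.
The resulting 24×16 matrix has rank 15, and its Smith normal form has invariant factors (1,1,1,1,1,1,1,1,1,1,1,1,1,1,1).

Now H_k = ker ∂_k / im ∂_{k+1}, so:

  H_0: rank C_0 − rank ∂_1 = 8 − 7 = 1, and the invariant factors of ∂_1 are all 1, so H_0 = Z.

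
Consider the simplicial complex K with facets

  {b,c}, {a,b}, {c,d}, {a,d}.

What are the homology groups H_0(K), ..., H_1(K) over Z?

H_0 = Z,  H_1 = Z.

Order the vertices as a < b < c < d. Listing each simplex with vertices in this order, K has dimension 1 with simplices:

  0-simplices (4): a, b, c, d
  1-simplices (4): ab, ad, bc, cd

giving chain groups C_0 ≅ Z^4, C_1 ≅ Z^4.

The boundary map ∂_1: C_1 → C_0 sends each edge [p,q] (with p < q) to q − p. For instance
  ∂bc = c − b.
As a 4×4 matrix over Z this has rank 3, with invariant factors (1,1,1).

Reading off H_k = ker ∂_k / im ∂_{k+1}:

  H_0: rank C_0 − rank ∂_1 = 4 − 3 = 1, and the invariant factors of ∂_1 are all 1, so H_0 ≅ Z.
  H_1: rank ker ∂_1 − rank ∂_2 = (4 − 3) − 0 = 1, and there is no ∂_2, so H_1 ≅ Z.

(K is a triangulation of the circle S^1.)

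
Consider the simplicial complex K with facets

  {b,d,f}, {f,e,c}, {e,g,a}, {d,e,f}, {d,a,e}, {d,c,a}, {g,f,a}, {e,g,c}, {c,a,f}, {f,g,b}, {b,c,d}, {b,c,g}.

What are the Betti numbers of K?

Order the vertices as a < b < c < d < e < f < g. Listing each simplex with vertices in this order, K has dimension 2 with simplices:

  0-simplices (7): a, b, c, d, e, f, g
  1-simplices (18): ac, ad, ae, af, ag, bc, bd, bf, bg, cd, ce, cf, cg, de, df, ef, eg, fg
  2-simplices (12): acd, acf, ade, aeg, afg, bcd, bcg, bdf, bfg, cef, ceg, def

giving chain groups C_0 ≅ Z^7, C_1 ≅ Z^18, C_2 ≅ Z^12.

Boundary ∂_1: C_1 → C_0 maps an edge to its endpoints' difference, ∂[p,q] = q − p. For instance
  ∂bc = c − b.
As a 7×18 matrix over Z this has rank 6, with invariant factors (1,1,1,1,1,1).

∂_2: C_2 → C_1 maps a triangle to the signed sum of its edges. For instance
  ∂bfg = fg − bg + bf,
  ∂bcd = cd − bd + bc.
The resulting 18×12 matrix has rank 12, and its Smith normal form has invariant factors (1,1,1,1,1,1,1,1,1,1,1,2).

Computing H_k = (kernel of ∂_k) / (image of ∂_{k+1}):

  H_0: rank C_0 − rank ∂_1 = 7 − 6 = 1, and the invariant factors of ∂_1 are all 1, so H_0 = Z.
  H_1: rank ker ∂_1 − rank ∂_2 = (18 − 6) − 12 = 0, and ∂_2 has invariant factor 2 > 1, so H_1 = Z/2.
  H_2: rank ker ∂_2 − rank ∂_3 = (12 − 12) − 0 = 0, and there is no ∂_3, so H_2 = 0.

As a check, the Euler characteristic is 7 − 18 + 12 = 1, which agrees with 1 − 0 + 0 = 1.

Hence the Betti numbers are b_0 = 1, b_1 = 0, b_2 = 0.

b_0 = 1, b_1 = 0, b_2 = 0.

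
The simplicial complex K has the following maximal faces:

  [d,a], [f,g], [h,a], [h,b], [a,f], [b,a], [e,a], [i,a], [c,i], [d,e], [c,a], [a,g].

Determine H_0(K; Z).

Take the total order a < b < c < d < e < f < g < h < i on the vertex set. Then K (dimension 1) consists of the simplices:

  0-simplices (9): a, b, c, d, e, f, g, h, i
  1-simplices (12): ab, ac, ad, ae, af, ag, ah, ai, bh, ci, de, fg

so the chain groups are C_0 ≅ Z^9, C_1 ≅ Z^12.

The boundary map ∂_1: C_1 → C_0 sends each edge [p,q] (with p < q) to q − p.
The resulting 9×12 matrix has rank 8, and its Smith normal form has invariant factors (1,1,1,1,1,1,1,1).

Reading off H_k = ker ∂_k / im ∂_{k+1}:

  H_0: rank C_0 − rank ∂_1 = 9 − 8 = 1, and the invariant factors of ∂_1 are all 1, so H_0 ≅ Z.

H_0 ≅ Z.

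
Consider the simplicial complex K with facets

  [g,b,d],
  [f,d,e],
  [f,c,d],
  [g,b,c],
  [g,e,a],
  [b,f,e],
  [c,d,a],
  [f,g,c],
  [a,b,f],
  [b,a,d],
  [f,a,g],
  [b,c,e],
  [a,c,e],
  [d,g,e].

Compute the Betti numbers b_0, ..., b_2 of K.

b_0 = 1, b_1 = 2, b_2 = 1.

Order the vertices as a < b < c < d < e < f < g. Listing each simplex with vertices in this order, K has dimension 2 with simplices:

  0-simplices (7): a, b, c, d, e, f, g
  1-simplices (21): ab, ac, ad, ae, af, ag, bc, bd, be, bf, bg, cd, ce, cf, cg, de, df, dg, ef, eg, fg
  2-simplices (14): abd, abf, acd, ace, aeg, afg, bce, bcg, bdg, bef, cdf, cfg, def, deg

Hence C_0 ≅ Z^7, C_1 ≅ Z^21, C_2 ≅ Z^14.

Boundary ∂_1: C_1 → C_0 is given by ∂[p,q] = [q] − [p]. For instance
  ∂cg = g − c.
This gives a 7×21 integer matrix of rank 6; reducing to Smith normal form yields diagonal entries (1,1,1,1,1,1).

The boundary map ∂_2: C_2 → C_1 acts by ∂[p,q,r] = [q,r] − [p,r] + [p,q]. For instance
  ∂deg = eg − dg + de,
  ∂bcg = cg − bg + bc.
As a 21×14 matrix over Z this has rank 13, with invariant factors (1,1,1,1,1,1,1,1,1,1,1,1,1).

Computing H_k = (kernel of ∂_k) / (image of ∂_{k+1}):

  H_0: rank C_0 − rank ∂_1 = 7 − 6 = 1, and the invariant factors of ∂_1 are all 1, so H_0 = Z.
  H_1: rank ker ∂_1 − rank ∂_2 = (21 − 6) − 13 = 2, and the invariant factors of ∂_2 are all 1, so H_1 = Z^2.
  H_2: rank ker ∂_2 − rank ∂_3 = (14 − 13) − 0 = 1, and there is no ∂_3, so H_2 = Z.

Hence the Betti numbers are b_0 = 1, b_1 = 2, b_2 = 1.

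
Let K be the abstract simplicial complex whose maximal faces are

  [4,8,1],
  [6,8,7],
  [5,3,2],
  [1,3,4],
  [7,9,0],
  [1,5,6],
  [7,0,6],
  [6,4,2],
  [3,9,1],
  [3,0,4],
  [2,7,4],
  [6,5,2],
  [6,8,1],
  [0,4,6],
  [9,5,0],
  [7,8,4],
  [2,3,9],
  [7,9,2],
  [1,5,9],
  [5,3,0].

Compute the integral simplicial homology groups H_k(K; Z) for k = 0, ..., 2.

H_0 ≅ Z,  H_1 ≅ Z ⊕ Z_2,  H_2 = 0.

Order the vertices as 0 < 1 < 2 < 3 < 4 < 5 < 6 < 7 < 8 < 9. Listing each simplex with vertices in this order, K has dimension 2 with simplices:

  0-simplices (10): [0], [1], [2], [3], [4], [5], [6], [7], [8], [9]
  1-simplices (30): (30 of them)
  2-simplices (20): (20 of them)

giving chain groups C_0 ≅ Z^10, C_1 ≅ Z^30, C_2 ≅ Z^20.

Boundary ∂_1: C_1 → C_0 maps an edge to its endpoints' difference, ∂[p,q] = q − p. For instance
  ∂[1,3] = [3] − [1].
This gives a 10×30 integer matrix of rank 9; reducing to Smith normal form yields diagonal entries (1,1,1,1,1,1,1,1,1).

Boundary ∂_2: C_2 → C_1 maps a triangle to the signed sum of its edges. For instance
  ∂[1,6,8] = [6,8] − [1,8] + [1,6],
  ∂[1,3,4] = [3,4] − [1,4] + [1,3].
This gives a 30×20 integer matrix of rank 20; reducing to Smith normal form yields diagonal entries (1,1,1,1,1,1,1,1,1,1,1,1,1,1,1,1,1,1,1,2).

Reading off H_k = ker ∂_k / im ∂_{k+1}:

  H_0: rank C_0 − rank ∂_1 = 10 − 9 = 1, and the invariant factors of ∂_1 are all 1, so H_0 = Z.
  H_1: rank ker ∂_1 − rank ∂_2 = (30 − 9) − 20 = 1, and ∂_2 has invariant factor 2 > 1, so H_1 = Z ⊕ Z_2.
  H_2: rank ker ∂_2 − rank ∂_3 = (20 − 20) − 0 = 0, and there is no ∂_3, so H_2 = 0.

As a check, the Euler characteristic is 10 − 30 + 20 = 0, which agrees with 1 − 1 + 0 = 0.
(K is a triangulation of the Klein bottle.)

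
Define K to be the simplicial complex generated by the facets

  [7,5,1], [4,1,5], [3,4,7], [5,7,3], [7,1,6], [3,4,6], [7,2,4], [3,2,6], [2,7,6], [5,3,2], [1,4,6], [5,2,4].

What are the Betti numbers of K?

Take the total order 1 < 2 < 3 < 4 < 5 < 6 < 7 on the vertex set. Then K (dimension 2) consists of the simplices:

  0-simplices (7): [1], [2], [3], [4], [5], [6], [7]
  1-simplices (18): [1,4], [1,5], [1,6], [1,7], [2,3], [2,4], [2,5], [2,6], [2,7], [3,4], [3,5], [3,6], [3,7], [4,5], [4,6], [4,7], [5,7], [6,7]
  2-simplices (12): [1,4,5], [1,4,6], [1,5,7], [1,6,7], [2,3,5], [2,3,6], [2,4,5], [2,4,7], [2,6,7], [3,4,6], [3,4,7], [3,5,7]

so the chain groups are C_0 ≅ Z^7, C_1 ≅ Z^18, C_2 ≅ Z^12.

The boundary map ∂_1: C_1 → C_0 sends each edge [p,q] (with p < q) to q − p.
The 7×18 boundary matrix has rank 6 and Smith normal form diag(1,1,1,1,1,1).

∂_2: C_2 → C_1 maps a triangle to the signed sum of its edges. For instance
  ∂[2,6,7] = [6,7] − [2,7] + [2,6],
  ∂[1,4,5] = [4,5] − [1,5] + [1,4].
As a 18×12 matrix over Z this has rank 12, with invariant factors (1,1,1,1,1,1,1,1,1,1,1,2).

Reading off H_k = ker ∂_k / im ∂_{k+1}:

  H_0: rank C_0 − rank ∂_1 = 7 − 6 = 1, and the invariant factors of ∂_1 are all 1, so H_0 ≅ Z.
  H_1: rank ker ∂_1 − rank ∂_2 = (18 − 6) − 12 = 0, and ∂_2 has invariant factor 2 > 1, so H_1 ≅ Z/2Z.
  H_2: rank ker ∂_2 − rank ∂_3 = (12 − 12) − 0 = 0, and there is no ∂_3, so H_2 ≅ 0.

As a check, the Euler characteristic is 7 − 18 + 12 = 1, which agrees with 1 − 0 + 0 = 1.

Hence the Betti numbers are b_0 = 1, b_1 = 0, b_2 = 0.

b_0 = 1, b_1 = 0, b_2 = 0.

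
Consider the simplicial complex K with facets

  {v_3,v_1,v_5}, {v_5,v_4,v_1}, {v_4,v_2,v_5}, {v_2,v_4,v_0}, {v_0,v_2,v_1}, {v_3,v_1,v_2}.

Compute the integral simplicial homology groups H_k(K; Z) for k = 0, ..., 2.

H_0 ≅ Z,  H_1 ≅ Z,  H_2 = 0.

K has 6 vertices, 12 edges, 6 triangles.
rank ∂_0 = 0, rank ∂_1 = 5 ⇒ b_0 = 6 − 0 − 5 = 1; all invariant factors of ∂_1 are 1 so no torsion. So H_0 = Z.
rank ∂_1 = 5, rank ∂_2 = 6 ⇒ b_1 = 12 − 5 − 6 = 1; all invariant factors of ∂_2 are 1 so no torsion. So H_1 = Z.
rank ∂_2 = 6, rank ∂_3 = 0 ⇒ b_2 = 6 − 6 − 0 = 0. So H_2 = 0.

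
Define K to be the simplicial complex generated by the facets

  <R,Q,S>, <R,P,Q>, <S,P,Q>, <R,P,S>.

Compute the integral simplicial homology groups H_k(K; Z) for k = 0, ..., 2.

H_0 ≅ Z,  H_1 = 0,  H_2 ≅ Z.

Order the vertices as P < Q < R < S. Listing each simplex with vertices in this order, K has dimension 2 with simplices:

  0-simplices (4): P, Q, R, S
  1-simplices (6): PQ, PR, PS, QR, QS, RS
  2-simplices (4): PQR, PQS, PRS, QRS

so the chain groups are C_0 ≅ Z^4, C_1 ≅ Z^6, C_2 ≅ Z^4.

Boundary ∂_1: C_1 → C_0 is given by ∂[p,q] = [q] − [p].
This gives a 4×6 integer matrix of rank 3; reducing to Smith normal form yields diagonal entries (1,1,1).

∂_2: C_2 → C_1 sends each 2-simplex [p,q,r] to [q,r] − [p,r] + [p,q]. For instance
  ∂PQR = QR − PR + PQ,
  ∂PQS = QS − PS + PQ.
The 6×4 boundary matrix has rank 3 and Smith normal form diag(1,1,1).

Now H_k = ker ∂_k / im ∂_{k+1}, so:

  H_0: rank C_0 − rank ∂_1 = 4 − 3 = 1, and the invariant factors of ∂_1 are all 1, so H_0 = Z.
  H_1: rank ker ∂_1 − rank ∂_2 = (6 − 3) − 3 = 0, and the invariant factors of ∂_2 are all 1, so H_1 = 0.
  H_2: rank ker ∂_2 − rank ∂_3 = (4 − 3) − 0 = 1, and there is no ∂_3, so H_2 = Z.

As a check, the Euler characteristic is 4 − 6 + 4 = 2, which agrees with 1 − 0 + 1 = 2.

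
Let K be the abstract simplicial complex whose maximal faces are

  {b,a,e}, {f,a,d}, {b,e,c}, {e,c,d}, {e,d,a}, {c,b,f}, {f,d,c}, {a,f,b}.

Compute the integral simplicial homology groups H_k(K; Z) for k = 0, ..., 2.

H_0 = Z,  H_1 = 0,  H_2 = Z.

Fix the vertex order a < b < c < d < e < f and write every simplex with vertices in increasing order. Then dim K = 2 and the simplices of K are:

  0-simplices (6): a, b, c, d, e, f
  1-simplices (12): ab, ad, ae, af, bc, be, bf, cd, ce, cf, de, df
  2-simplices (8): abe, abf, ade, adf, bce, bcf, cde, cdf

Hence C_0 ≅ Z^6, C_1 ≅ Z^12, C_2 ≅ Z^8.

The boundary map ∂_1: C_1 → C_0 sends each edge [p,q] (with p < q) to q − p.
The resulting 6×12 matrix has rank 5, and its Smith normal form has invariant factors (1,1,1,1,1).

∂_2: C_2 → C_1 maps a triangle to the signed sum of its edges. For instance
  ∂bce = ce − be + bc,
  ∂bcf = cf − bf + bc.
The resulting 12×8 matrix has rank 7, and its Smith normal form has invariant factors (1,1,1,1,1,1,1).

Reading off H_k = ker ∂_k / im ∂_{k+1}:

  H_0: rank C_0 − rank ∂_1 = 6 − 5 = 1, and the invariant factors of ∂_1 are all 1, so H_0 = Z.
  H_1: rank ker ∂_1 − rank ∂_2 = (12 − 5) − 7 = 0, and the invariant factors of ∂_2 are all 1, so H_1 = 0.
  H_2: rank ker ∂_2 − rank ∂_3 = (8 − 7) − 0 = 1, and there is no ∂_3, so H_2 = Z.

(K is a triangulation of the 2-sphere S^2.)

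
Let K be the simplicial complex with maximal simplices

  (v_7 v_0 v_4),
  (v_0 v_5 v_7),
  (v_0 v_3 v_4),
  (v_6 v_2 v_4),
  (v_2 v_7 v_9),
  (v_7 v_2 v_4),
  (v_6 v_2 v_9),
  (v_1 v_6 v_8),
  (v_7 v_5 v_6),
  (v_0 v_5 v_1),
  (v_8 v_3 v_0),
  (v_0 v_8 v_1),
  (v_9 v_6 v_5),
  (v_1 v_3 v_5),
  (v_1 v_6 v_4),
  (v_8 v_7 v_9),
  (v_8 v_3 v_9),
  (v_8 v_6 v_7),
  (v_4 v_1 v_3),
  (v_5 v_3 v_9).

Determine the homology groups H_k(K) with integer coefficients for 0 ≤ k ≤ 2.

Fix the vertex order v_0 < v_1 < v_2 < v_3 < v_4 < v_5 < v_6 < v_7 < v_8 < v_9 and write every simplex with vertices in increasing order. Then dim K = 2 and the simplices of K are:

  0-simplices (10): [v_0], [v_1], [v_2], [v_3], [v_4], [v_5], [v_6], [v_7], [v_8], [v_9]
  1-simplices (30): (30 of them)
  2-simplices (20): (20 of them)

Hence C_0 ≅ Z^10, C_1 ≅ Z^30, C_2 ≅ Z^20.

The boundary map ∂_1: C_1 → C_0 maps an edge to its endpoints' difference, ∂[p,q] = q − p.
The resulting 10×30 matrix has rank 9, and its Smith normal form has invariant factors (1,1,1,1,1,1,1,1,1).

Boundary ∂_2: C_2 → C_1 sends each 2-simplex [p,q,r] to [q,r] − [p,r] + [p,q]. For instance
  ∂[v_0,v_1,v_8] = [v_1,v_8] − [v_0,v_8] + [v_0,v_1],
  ∂[v_0,v_3,v_8] = [v_3,v_8] − [v_0,v_8] + [v_0,v_3].
This gives a 30×20 integer matrix of rank 20; reducing to Smith normal form yields diagonal entries (1,1,1,1,1,1,1,1,1,1,1,1,1,1,1,1,1,1,1,2).

Now H_k = ker ∂_k / im ∂_{k+1}, so:

  H_0: rank C_0 − rank ∂_1 = 10 − 9 = 1, and the invariant factors of ∂_1 are all 1, so H_0 = Z.
  H_1: rank ker ∂_1 − rank ∂_2 = (30 − 9) − 20 = 1, and ∂_2 has invariant factor 2 > 1, so H_1 = Z ⊕ Z_2.
  H_2: rank ker ∂_2 − rank ∂_3 = (20 − 20) − 0 = 0, and there is no ∂_3, so H_2 = 0.

As a check, the Euler characteristic is 10 − 30 + 20 = 0, which agrees with 1 − 1 + 0 = 0.

H_0 ≅ Z,  H_1 ≅ Z ⊕ Z_2,  H_2 = 0.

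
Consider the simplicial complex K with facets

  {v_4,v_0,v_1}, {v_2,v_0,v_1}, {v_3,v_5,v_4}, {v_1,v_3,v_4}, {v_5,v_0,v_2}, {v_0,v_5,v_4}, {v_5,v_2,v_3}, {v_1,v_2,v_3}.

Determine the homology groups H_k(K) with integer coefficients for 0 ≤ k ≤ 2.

H_0 ≅ Z,  H_1 = 0,  H_2 ≅ Z.

Take the total order v_0 < v_1 < v_2 < v_3 < v_4 < v_5 on the vertex set. Then K (dimension 2) consists of the simplices:

  0-simplices (6): [v_0], [v_1], [v_2], [v_3], [v_4], [v_5]
  1-simplices (12): [v_0,v_1], [v_0,v_2], [v_0,v_4], [v_0,v_5], [v_1,v_2], [v_1,v_3], [v_1,v_4], [v_2,v_3], [v_2,v_5], [v_3,v_4], [v_3,v_5], [v_4,v_5]
  2-simplices (8): [v_0,v_1,v_2], [v_0,v_1,v_4], [v_0,v_2,v_5], [v_0,v_4,v_5], [v_1,v_2,v_3], [v_1,v_3,v_4], [v_2,v_3,v_5], [v_3,v_4,v_5]

so the chain groups are C_0 ≅ Z^6, C_1 ≅ Z^12, C_2 ≅ Z^8.

Boundary ∂_1: C_1 → C_0 sends each edge [p,q] (with p < q) to q − p.
The resulting 6×12 matrix has rank 5, and its Smith normal form has invariant factors (1,1,1,1,1).

∂_2: C_2 → C_1 acts by ∂[p,q,r] = [q,r] − [p,r] + [p,q]. For instance
  ∂[v_0,v_4,v_5] = [v_4,v_5] − [v_0,v_5] + [v_0,v_4],
  ∂[v_3,v_4,v_5] = [v_4,v_5] − [v_3,v_5] + [v_3,v_4].
The 12×8 boundary matrix has rank 7 and Smith normal form diag(1,1,1,1,1,1,1).

From H_k ≅ ker(∂_k) / im(∂_{k+1}) we obtain:

  H_0: rank C_0 − rank ∂_1 = 6 − 5 = 1, and the invariant factors of ∂_1 are all 1, so H_0 ≅ Z.
  H_1: rank ker ∂_1 − rank ∂_2 = (12 − 5) − 7 = 0, and the invariant factors of ∂_2 are all 1, so H_1 ≅ 0.
  H_2: rank ker ∂_2 − rank ∂_3 = (8 − 7) − 0 = 1, and there is no ∂_3, so H_2 ≅ Z.

(K is a triangulation of the 2-sphere S^2.)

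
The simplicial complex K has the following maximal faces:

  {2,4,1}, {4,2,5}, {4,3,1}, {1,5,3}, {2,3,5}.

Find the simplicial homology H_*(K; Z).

H_0 = Z,  H_1 = Z,  H_2 = 0.

Order the vertices as 1 < 2 < 3 < 4 < 5. Listing each simplex with vertices in this order, K has dimension 2 with simplices:

  0-simplices (5): [1], [2], [3], [4], [5]
  1-simplices (10): [1,2], [1,3], [1,4], [1,5], [2,3], [2,4], [2,5], [3,4], [3,5], [4,5]
  2-simplices (5): [1,2,4], [1,3,4], [1,3,5], [2,3,5], [2,4,5]

so the chain groups are C_0 ≅ Z^5, C_1 ≅ Z^10, C_2 ≅ Z^5.

Boundary ∂_1: C_1 → C_0 sends each edge [p,q] (with p < q) to q − p. For instance
  ∂[4,5] = [5] − [4].
This gives a 5×10 integer matrix of rank 4; reducing to Smith normal form yields diagonal entries (1,1,1,1).

∂_2: C_2 → C_1 maps a triangle to the signed sum of its edges. For instance
  ∂[1,3,5] = [3,5] − [1,5] + [1,3],
  ∂[2,3,5] = [3,5] − [2,5] + [2,3].
The 10×5 boundary matrix has rank 5 and Smith normal form diag(1,1,1,1,1).

Now H_k = ker ∂_k / im ∂_{k+1}, so:

  H_0: rank C_0 − rank ∂_1 = 5 − 4 = 1, and the invariant factors of ∂_1 are all 1, so H_0 ≅ Z.
  H_1: rank ker ∂_1 − rank ∂_2 = (10 − 4) − 5 = 1, and the invariant factors of ∂_2 are all 1, so H_1 ≅ Z.
  H_2: rank ker ∂_2 − rank ∂_3 = (5 − 5) − 0 = 0, and there is no ∂_3, so H_2 ≅ 0.

As a check, the Euler characteristic is 5 − 10 + 5 = 0, which agrees with 1 − 1 + 0 = 0.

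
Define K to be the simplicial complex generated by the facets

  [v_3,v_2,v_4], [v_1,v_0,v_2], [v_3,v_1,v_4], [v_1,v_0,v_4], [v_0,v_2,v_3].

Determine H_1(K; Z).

H_1 ≅ Z.

Take the total order v_0 < v_1 < v_2 < v_3 < v_4 on the vertex set. Then K (dimension 2) consists of the simplices:

  0-simplices (5): [v_0], [v_1], [v_2], [v_3], [v_4]
  1-simplices (10): [v_0,v_1], [v_0,v_2], [v_0,v_3], [v_0,v_4], [v_1,v_2], [v_1,v_3], [v_1,v_4], [v_2,v_3], [v_2,v_4], [v_3,v_4]
  2-simplices (5): [v_0,v_1,v_2], [v_0,v_1,v_4], [v_0,v_2,v_3], [v_1,v_3,v_4], [v_2,v_3,v_4]

so the chain groups are C_0 ≅ Z^5, C_1 ≅ Z^10, C_2 ≅ Z^5.

Boundary ∂_1: C_1 → C_0 maps an edge to its endpoints' difference, ∂[p,q] = q − p.
The resulting 5×10 matrix has rank 4, and its Smith normal form has invariant factors (1,1,1,1).

Boundary ∂_2: C_2 → C_1 acts by ∂[p,q,r] = [q,r] − [p,r] + [p,q]. For instance
  ∂[v_1,v_3,v_4] = [v_3,v_4] − [v_1,v_4] + [v_1,v_3],
  ∂[v_0,v_1,v_2] = [v_1,v_2] − [v_0,v_2] + [v_0,v_1].
The 10×5 boundary matrix has rank 5 and Smith normal form diag(1,1,1,1,1).

Now H_k = ker ∂_k / im ∂_{k+1}, so:

  H_1: rank ker ∂_1 − rank ∂_2 = (10 − 4) − 5 = 1, and the invariant factors of ∂_2 are all 1, so H_1 = Z.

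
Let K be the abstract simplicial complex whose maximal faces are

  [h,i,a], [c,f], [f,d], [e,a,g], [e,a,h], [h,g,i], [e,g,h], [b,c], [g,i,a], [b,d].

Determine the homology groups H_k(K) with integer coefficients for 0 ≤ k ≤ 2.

H_0 = Z^2,  H_1 = Z,  H_2 = Z.

Order the vertices as a < b < c < d < e < f < g < h < i. Listing each simplex with vertices in this order, K has dimension 2 with simplices:

  0-simplices (9): a, b, c, d, e, f, g, h, i
  1-simplices (13): ae, ag, ah, ai, bc, bd, cf, df, eg, eh, gh, gi, hi
  2-simplices (6): aeg, aeh, agi, ahi, egh, ghi

giving chain groups C_0 ≅ Z^9, C_1 ≅ Z^13, C_2 ≅ Z^6.

Boundary ∂_1: C_1 → C_0 maps an edge to its endpoints' difference, ∂[p,q] = q − p.
As a 9×13 matrix over Z this has rank 7, with invariant factors (1,1,1,1,1,1,1).

Boundary ∂_2: C_2 → C_1 maps a triangle to the signed sum of its edges. For instance
  ∂agi = gi − ai + ag,
  ∂ahi = hi − ai + ah.
As a 13×6 matrix over Z this has rank 5, with invariant factors (1,1,1,1,1).

Reading off H_k = ker ∂_k / im ∂_{k+1}:

  H_0: rank C_0 − rank ∂_1 = 9 − 7 = 2, and the invariant factors of ∂_1 are all 1, so H_0 = Z^2.
  H_1: rank ker ∂_1 − rank ∂_2 = (13 − 7) − 5 = 1, and the invariant factors of ∂_2 are all 1, so H_1 = Z.
  H_2: rank ker ∂_2 − rank ∂_3 = (6 − 5) − 0 = 1, and there is no ∂_3, so H_2 = Z.

As a check, the Euler characteristic is 9 − 13 + 6 = 2, which agrees with 2 − 1 + 1 = 2.
(K is a triangulation of the disjoint union of the circle S^1 and the 2-sphere S^2.)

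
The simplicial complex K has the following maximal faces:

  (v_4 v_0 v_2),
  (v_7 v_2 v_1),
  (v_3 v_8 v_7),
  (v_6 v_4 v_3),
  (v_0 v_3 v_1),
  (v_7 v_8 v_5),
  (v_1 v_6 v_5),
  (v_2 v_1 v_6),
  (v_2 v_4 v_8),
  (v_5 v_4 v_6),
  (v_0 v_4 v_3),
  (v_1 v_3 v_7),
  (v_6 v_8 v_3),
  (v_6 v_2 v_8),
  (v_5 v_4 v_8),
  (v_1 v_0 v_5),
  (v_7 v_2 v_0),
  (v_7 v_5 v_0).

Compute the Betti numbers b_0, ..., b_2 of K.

Fix the vertex order v_0 < v_1 < v_2 < v_3 < v_4 < v_5 < v_6 < v_7 < v_8 and write every simplex with vertices in increasing order. Then dim K = 2 and the simplices of K are:

  0-simplices (9): [v_0], [v_1], [v_2], [v_3], [v_4], [v_5], [v_6], [v_7], [v_8]
  1-simplices (27): (27 of them)
  2-simplices (18): (18 of them)

Hence C_0 ≅ Z^9, C_1 ≅ Z^27, C_2 ≅ Z^18.

∂_1: C_1 → C_0 is given by ∂[p,q] = [q] − [p]. For instance
  ∂[v_2,v_4] = [v_4] − [v_2].
As a 9×27 matrix over Z this has rank 8, with invariant factors (1,1,1,1,1,1,1,1).

∂_2: C_2 → C_1 acts by ∂[p,q,r] = [q,r] − [p,r] + [p,q]. For instance
  ∂[v_1,v_5,v_6] = [v_5,v_6] − [v_1,v_6] + [v_1,v_5],
  ∂[v_3,v_6,v_8] = [v_6,v_8] − [v_3,v_8] + [v_3,v_6].
As a 27×18 matrix over Z this has rank 18, with invariant factors (1,1,1,1,1,1,1,1,1,1,1,1,1,1,1,1,1,2).

Now H_k = ker ∂_k / im ∂_{k+1}, so:

  H_0: rank C_0 − rank ∂_1 = 9 − 8 = 1, and the invariant factors of ∂_1 are all 1, so H_0 = Z.
  H_1: rank ker ∂_1 − rank ∂_2 = (27 − 8) − 18 = 1, and ∂_2 has invariant factor 2 > 1, so H_1 = Z ⊕ Z/2.
  H_2: rank ker ∂_2 − rank ∂_3 = (18 − 18) − 0 = 0, and there is no ∂_3, so H_2 = 0.

(K is a triangulation of the Klein bottle.)

Hence the Betti numbers are b_0 = 1, b_1 = 1, b_2 = 0.

b_0 = 1, b_1 = 1, b_2 = 0.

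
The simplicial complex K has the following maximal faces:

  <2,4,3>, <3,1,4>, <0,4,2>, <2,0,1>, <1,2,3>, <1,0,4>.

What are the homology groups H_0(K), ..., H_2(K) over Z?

Fix the vertex order 0 < 1 < 2 < 3 < 4 and write every simplex with vertices in increasing order. Then dim K = 2 and the simplices of K are:

  0-simplices (5): [0], [1], [2], [3], [4]
  1-simplices (9): [0,1], [0,2], [0,4], [1,2], [1,3], [1,4], [2,3], [2,4], [3,4]
  2-simplices (6): [0,1,2], [0,1,4], [0,2,4], [1,2,3], [1,3,4], [2,3,4]

giving chain groups C_0 ≅ Z^5, C_1 ≅ Z^9, C_2 ≅ Z^6.

The boundary map ∂_1: C_1 → C_0 sends each edge [p,q] (with p < q) to q − p. For instance
  ∂[2,3] = [3] − [2].
The 5×9 boundary matrix has rank 4 and Smith normal form diag(1,1,1,1).

Boundary ∂_2: C_2 → C_1 acts by ∂[p,q,r] = [q,r] − [p,r] + [p,q]. For instance
  ∂[1,3,4] = [3,4] − [1,4] + [1,3],
  ∂[0,1,4] = [1,4] − [0,4] + [0,1].
The 9×6 boundary matrix has rank 5 and Smith normal form diag(1,1,1,1,1).

From H_k ≅ ker(∂_k) / im(∂_{k+1}) we obtain:

  H_0: rank C_0 − rank ∂_1 = 5 − 4 = 1, and the invariant factors of ∂_1 are all 1, so H_0 ≅ Z.
  H_1: rank ker ∂_1 − rank ∂_2 = (9 − 4) − 5 = 0, and the invariant factors of ∂_2 are all 1, so H_1 ≅ 0.
  H_2: rank ker ∂_2 − rank ∂_3 = (6 − 5) − 0 = 1, and there is no ∂_3, so H_2 ≅ Z.

(K is a triangulation of the 2-sphere S^2.)

H_0 ≅ Z,  H_1 = 0,  H_2 ≅ Z.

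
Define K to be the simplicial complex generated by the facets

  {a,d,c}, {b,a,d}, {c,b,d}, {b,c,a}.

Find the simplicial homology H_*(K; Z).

H_0 = Z,  H_1 = 0,  H_2 = Z.

We work with the vertex ordering a < b < c < d. The simplices of K, each written with vertices in increasing order, are:

  0-simplices (4): a, b, c, d
  1-simplices (6): ab, ac, ad, bc, bd, cd
  2-simplices (4): abc, abd, acd, bcd

Hence C_0 ≅ Z^4, C_1 ≅ Z^6, C_2 ≅ Z^4.

The boundary map ∂_1: C_1 → C_0 is given by ∂[p,q] = [q] − [p]. For instance
  ∂ab = b − a.
As a 4×6 matrix over Z this has rank 3, with invariant factors (1,1,1).

∂_2: C_2 → C_1 sends each 2-simplex [p,q,r] to [q,r] − [p,r] + [p,q]. For instance
  ∂abc = bc − ac + ab,
  ∂bcd = cd − bd + bc.
The resulting 6×4 matrix has rank 3, and its Smith normal form has invariant factors (1,1,1).

Computing H_k = (kernel of ∂_k) / (image of ∂_{k+1}):

  H_0: rank C_0 − rank ∂_1 = 4 − 3 = 1, and the invariant factors of ∂_1 are all 1, so H_0 = Z.
  H_1: rank ker ∂_1 − rank ∂_2 = (6 − 3) − 3 = 0, and the invariant factors of ∂_2 are all 1, so H_1 = 0.
  H_2: rank ker ∂_2 − rank ∂_3 = (4 − 3) − 0 = 1, and there is no ∂_3, so H_2 = Z.

As a check, the Euler characteristic is 4 − 6 + 4 = 2, which agrees with 1 − 0 + 1 = 2.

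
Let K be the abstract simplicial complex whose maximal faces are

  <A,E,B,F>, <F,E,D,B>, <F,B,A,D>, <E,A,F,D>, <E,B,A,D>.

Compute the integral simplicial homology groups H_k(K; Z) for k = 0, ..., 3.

Fix the vertex order A < B < D < E < F and write every simplex with vertices in increasing order. Then dim K = 3 and the simplices of K are:

  0-simplices (5): A, B, D, E, F
  1-simplices (10): AB, AD, AE, AF, BD, BE, BF, DE, DF, EF
  2-simplices (10): ABD, ABE, ABF, ADE, ADF, AEF, BDE, BDF, BEF, DEF
  3-simplices (5): ABDE, ABDF, ABEF, ADEF, BDEF

so the chain groups are C_0 ≅ Z^5, C_1 ≅ Z^10, C_2 ≅ Z^10, C_3 ≅ Z^5.

The boundary map ∂_1: C_1 → C_0 is given by ∂[p,q] = [q] − [p]. For instance
  ∂BE = E − B.
The 5×10 boundary matrix has rank 4 and Smith normal form diag(1,1,1,1).

∂_2: C_2 → C_1 sends each 2-simplex [p,q,r] to [q,r] − [p,r] + [p,q]. For instance
  ∂BDE = DE − BE + BD,
  ∂BEF = EF − BF + BE.
The resulting 10×10 matrix has rank 6, and its Smith normal form has invariant factors (1,1,1,1,1,1).

The boundary map ∂_3: C_3 → C_2 sends each 3-simplex σ to the alternating sum Σ_i (−1)^i (σ with its i-th vertex removed). For instance
  ∂ABEF = BEF − AEF + ABF − ABE,
  ∂ADEF = DEF − AEF + ADF − ADE.
As a 10×5 matrix over Z this has rank 4, with invariant factors (1,1,1,1).

Reading off H_k = ker ∂_k / im ∂_{k+1}:

  H_0: rank C_0 − rank ∂_1 = 5 − 4 = 1, and the invariant factors of ∂_1 are all 1, so H_0 ≅ Z.
  H_1: rank ker ∂_1 − rank ∂_2 = (10 − 4) − 6 = 0, and the invariant factors of ∂_2 are all 1, so H_1 ≅ 0.
  H_2: rank ker ∂_2 − rank ∂_3 = (10 − 6) − 4 = 0, and the invariant factors of ∂_3 are all 1, so H_2 ≅ 0.
  H_3: rank ker ∂_3 − rank ∂_4 = (5 − 4) − 0 = 1, and there is no ∂_4, so H_3 ≅ Z.

H_0 = Z,  H_1 = 0,  H_2 = 0,  H_3 = Z.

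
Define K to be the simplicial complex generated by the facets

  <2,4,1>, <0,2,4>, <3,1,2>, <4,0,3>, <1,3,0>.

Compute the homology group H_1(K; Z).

H_1 = Z.

Order the vertices as 0 < 1 < 2 < 3 < 4. Listing each simplex with vertices in this order, K has dimension 2 with simplices:

  0-simplices (5): [0], [1], [2], [3], [4]
  1-simplices (10): [0,1], [0,2], [0,3], [0,4], [1,2], [1,3], [1,4], [2,3], [2,4], [3,4]
  2-simplices (5): [0,1,3], [0,2,4], [0,3,4], [1,2,3], [1,2,4]

giving chain groups C_0 ≅ Z^5, C_1 ≅ Z^10, C_2 ≅ Z^5.

Boundary ∂_1: C_1 → C_0 is given by ∂[p,q] = [q] − [p].
This gives a 5×10 integer matrix of rank 4; reducing to Smith normal form yields diagonal entries (1,1,1,1).

Boundary ∂_2: C_2 → C_1 acts by ∂[p,q,r] = [q,r] − [p,r] + [p,q]. For instance
  ∂[0,3,4] = [3,4] − [0,4] + [0,3],
  ∂[1,2,3] = [2,3] − [1,3] + [1,2].
This gives a 10×5 integer matrix of rank 5; reducing to Smith normal form yields diagonal entries (1,1,1,1,1).

Reading off H_k = ker ∂_k / im ∂_{k+1}:

  H_1: rank ker ∂_1 − rank ∂_2 = (10 − 4) − 5 = 1, and the invariant factors of ∂_2 are all 1, so H_1 ≅ Z.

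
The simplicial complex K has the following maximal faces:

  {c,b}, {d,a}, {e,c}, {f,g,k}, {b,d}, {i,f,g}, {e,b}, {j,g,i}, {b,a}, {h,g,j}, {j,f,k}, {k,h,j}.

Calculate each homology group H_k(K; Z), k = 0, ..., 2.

H_0 ≅ Z^2,  H_1 ≅ Z^3,  H_2 = 0.

K has 11 vertices, 18 edges, 6 triangles.
rank ∂_0 = 0, rank ∂_1 = 9 ⇒ b_0 = 11 − 0 − 9 = 2; all invariant factors of ∂_1 are 1 so no torsion. So H_0 ≅ Z^2.
rank ∂_1 = 9, rank ∂_2 = 6 ⇒ b_1 = 18 − 9 − 6 = 3; all invariant factors of ∂_2 are 1 so no torsion. So H_1 ≅ Z^3.
rank ∂_2 = 6, rank ∂_3 = 0 ⇒ b_2 = 6 − 6 − 0 = 0. So H_2 ≅ 0.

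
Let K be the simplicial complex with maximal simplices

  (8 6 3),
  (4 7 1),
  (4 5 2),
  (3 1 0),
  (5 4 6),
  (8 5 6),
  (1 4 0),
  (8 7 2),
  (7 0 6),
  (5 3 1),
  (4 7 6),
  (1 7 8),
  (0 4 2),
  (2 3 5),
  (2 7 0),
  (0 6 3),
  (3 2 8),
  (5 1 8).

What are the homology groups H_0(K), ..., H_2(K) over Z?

Order the vertices as 0 < 1 < 2 < 3 < 4 < 5 < 6 < 7 < 8. Listing each simplex with vertices in this order, K has dimension 2 with simplices:

  0-simplices (9): [0], [1], [2], [3], [4], [5], [6], [7], [8]
  1-simplices (27): (27 of them)
  2-simplices (18): [0,1,3], [0,1,4], [0,2,4], [0,2,7], [0,3,6], [0,6,7], [1,3,5], [1,4,7], [1,5,8], [1,7,8], [2,3,5], [2,3,8], [2,4,5], [2,7,8], [3,6,8], [4,5,6], [4,6,7], [5,6,8]

so the chain groups are C_0 ≅ Z^9, C_1 ≅ Z^27, C_2 ≅ Z^18.

Boundary ∂_1: C_1 → C_0 maps an edge to its endpoints' difference, ∂[p,q] = q − p.
The 9×27 boundary matrix has rank 8 and Smith normal form diag(1,1,1,1,1,1,1,1).

∂_2: C_2 → C_1 sends each 2-simplex [p,q,r] to [q,r] − [p,r] + [p,q]. For instance
  ∂[3,6,8] = [6,8] − [3,8] + [3,6],
  ∂[1,4,7] = [4,7] − [1,7] + [1,4].
The resulting 27×18 matrix has rank 18, and its Smith normal form has invariant factors (1,1,1,1,1,1,1,1,1,1,1,1,1,1,1,1,1,2).

Reading off H_k = ker ∂_k / im ∂_{k+1}:

  H_0: rank C_0 − rank ∂_1 = 9 − 8 = 1, and the invariant factors of ∂_1 are all 1, so H_0 = Z.
  H_1: rank ker ∂_1 − rank ∂_2 = (27 − 8) − 18 = 1, and ∂_2 has invariant factor 2 > 1, so H_1 = Z ⊕ Z/2.
  H_2: rank ker ∂_2 − rank ∂_3 = (18 − 18) − 0 = 0, and there is no ∂_3, so H_2 = 0.

H_0 ≅ Z,  H_1 ≅ Z ⊕ Z/2,  H_2 = 0.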